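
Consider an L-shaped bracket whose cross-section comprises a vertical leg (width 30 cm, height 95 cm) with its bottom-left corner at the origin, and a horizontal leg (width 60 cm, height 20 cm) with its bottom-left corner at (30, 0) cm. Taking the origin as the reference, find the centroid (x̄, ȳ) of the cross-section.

x̄ = 28.33 cm, ȳ = 36.39 cm

Part | A | x̄ᵢ | ȳᵢ | A·x̄ᵢ | A·ȳᵢ
vertical leg | 2850.00 | 15.00 | 47.50 | 42750.00 | 135375.00
horizontal leg | 1200.00 | 60.00 | 10.00 | 72000.00 | 12000.00
Σ | 4050.00 |  |  | 114750.00 | 147375.00
x̄ = 114750.00 / 4050.00 = 28.33 cm
ȳ = 147375.00 / 4050.00 = 36.39 cm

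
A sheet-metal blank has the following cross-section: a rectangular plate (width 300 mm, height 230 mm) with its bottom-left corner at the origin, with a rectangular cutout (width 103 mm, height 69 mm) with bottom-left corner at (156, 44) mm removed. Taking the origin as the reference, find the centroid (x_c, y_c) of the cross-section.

x_c = 143.40 mm, y_c = 119.19 mm

plate: A = 300 × 230 = 69000.00, centroid at (150.00, 115.00).
hole: A = −(103 × 69) = -7107.00, centroid at (207.50, 78.50).
ΣA = 61893.00 mm², ΣAx_c = 8875297.50 mm³, ΣAy_c = 7377100.50 mm³.
x_c = 8875297.50/61893.00 = 143.40 mm; y_c = 7377100.50/61893.00 = 119.19 mm.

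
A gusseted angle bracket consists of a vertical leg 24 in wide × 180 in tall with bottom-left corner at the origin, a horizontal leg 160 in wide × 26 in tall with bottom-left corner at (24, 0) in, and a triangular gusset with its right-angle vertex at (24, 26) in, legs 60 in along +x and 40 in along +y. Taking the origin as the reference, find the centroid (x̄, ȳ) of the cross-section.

x̄ = 55.50 in, ȳ = 50.63 in

Part | A | x̄ᵢ | ȳᵢ | A·x̄ᵢ | A·ȳᵢ
vertical leg | 4320.00 | 12.00 | 90.00 | 51840.00 | 388800.00
horizontal leg | 4160.00 | 104.00 | 13.00 | 432640.00 | 54080.00
gusset | 1200.00 | 44.00 | 39.33 | 52800.00 | 47200.00
Σ | 9680.00 |  |  | 537280.00 | 490080.00
x̄ = 537280.00 / 9680.00 = 55.50 in
ȳ = 490080.00 / 9680.00 = 50.63 in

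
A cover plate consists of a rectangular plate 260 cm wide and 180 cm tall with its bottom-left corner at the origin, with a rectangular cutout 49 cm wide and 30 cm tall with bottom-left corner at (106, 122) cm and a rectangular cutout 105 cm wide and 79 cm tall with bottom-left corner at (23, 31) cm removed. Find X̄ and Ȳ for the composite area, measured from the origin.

plate: A = 260 × 180 = 46800.00, centroid at (130.00, 90.00).
hole 1: A = −(49 × 30) = -1470.00, centroid at (130.50, 137.00).
hole 2: A = −(105 × 79) = -8295.00, centroid at (75.50, 70.50).
ΣA = 37035.00 cm², ΣAX̄ = 5265892.50 cm³, ΣAȲ = 3425812.50 cm³.
X̄ = 5265892.50/37035.00 = 142.19 cm; Ȳ = 3425812.50/37035.00 = 92.50 cm.

X̄ = 142.19 cm, Ȳ = 92.50 cm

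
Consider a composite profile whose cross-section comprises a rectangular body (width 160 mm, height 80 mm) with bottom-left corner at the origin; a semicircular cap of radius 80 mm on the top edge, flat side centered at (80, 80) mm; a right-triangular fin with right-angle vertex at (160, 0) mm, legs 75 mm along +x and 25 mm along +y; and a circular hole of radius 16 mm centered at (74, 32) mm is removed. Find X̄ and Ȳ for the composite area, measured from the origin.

rectangular body: A = 160 × 80 = 12800.00, centroid at (80.00, 40.00).
semicircular top: A = ½π·80² = 10053.10, centroid at (80.00, 113.95).
triangular fin: A = ½·75·25 = 937.50, centroid at (185.00, 8.33).
hole: A = −π·16² = -804.25, centroid at (74.00, 32.00).
ΣA = 22986.35 mm²
ΣAX̄ = (12800.00)(80.00) + (10053.10)(80.00) + (937.50)(185.00) + (-804.25)(74.00) = 1942170.89 mm³
ΣAȲ = (12800.00)(40.00) + (10053.10)(113.95) + (937.50)(8.33) + (-804.25)(32.00) = 1639657.63 mm³
X̄ = 1942170.89 / 22986.35 = 84.49 mm
Ȳ = 1639657.63 / 22986.35 = 71.33 mm

X̄ = 84.49 mm, Ȳ = 71.33 mm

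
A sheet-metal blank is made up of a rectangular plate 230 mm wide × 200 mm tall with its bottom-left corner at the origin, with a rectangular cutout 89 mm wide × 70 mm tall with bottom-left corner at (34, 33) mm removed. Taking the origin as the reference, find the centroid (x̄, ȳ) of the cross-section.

Part | A | x̄ᵢ | ȳᵢ | A·x̄ᵢ | A·ȳᵢ
plate | 46000.00 | 115.00 | 100.00 | 5290000.00 | 4600000.00
hole | -6230.00 | 78.50 | 68.00 | -489055.00 | -423640.00
Σ | 39770.00 |  |  | 4800945.00 | 4176360.00
x̄ = 4800945.00 / 39770.00 = 120.72 mm
ȳ = 4176360.00 / 39770.00 = 105.01 mm

x̄ = 120.72 mm, ȳ = 105.01 mm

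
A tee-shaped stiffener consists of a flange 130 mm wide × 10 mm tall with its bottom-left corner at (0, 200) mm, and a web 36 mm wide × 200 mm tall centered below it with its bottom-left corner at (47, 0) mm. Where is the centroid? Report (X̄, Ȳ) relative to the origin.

web: A = 36 × 200 = 7200.00, centroid at (65.00, 100.00).
flange: A = 130 × 10 = 1300.00, centroid at (65.00, 205.00).
ΣA = 8500.00 mm², ΣAX̄ = 552500.00 mm³, ΣAȲ = 986500.00 mm³.
X̄ = 552500.00/8500.00 = 65.00 mm; Ȳ = 986500.00/8500.00 = 116.06 mm.

X̄ = 65.00 mm, Ȳ = 116.06 mm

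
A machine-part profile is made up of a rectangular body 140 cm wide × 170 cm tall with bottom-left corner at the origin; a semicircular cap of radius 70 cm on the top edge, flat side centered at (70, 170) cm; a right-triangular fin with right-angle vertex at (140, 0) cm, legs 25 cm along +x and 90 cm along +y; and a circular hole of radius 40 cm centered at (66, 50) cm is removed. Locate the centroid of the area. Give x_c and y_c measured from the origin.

rectangular body: A = 140 × 170 = 23800.00, centroid at (70.00, 85.00).
semicircular top: A = ½π·70² = 7696.90, centroid at (70.00, 199.71).
triangular fin: A = ½·25·90 = 1125.00, centroid at (148.33, 30.00).
hole: A = −π·40² = -5026.55, centroid at (66.00, 50.00).
ΣA = 27595.35 cm², ΣAx_c = 2039905.96 cm³, ΣAy_c = 3342562.59 cm³.
x_c = 2039905.96/27595.35 = 73.92 cm; y_c = 3342562.59/27595.35 = 121.13 cm.

x_c = 73.92 cm, y_c = 121.13 cm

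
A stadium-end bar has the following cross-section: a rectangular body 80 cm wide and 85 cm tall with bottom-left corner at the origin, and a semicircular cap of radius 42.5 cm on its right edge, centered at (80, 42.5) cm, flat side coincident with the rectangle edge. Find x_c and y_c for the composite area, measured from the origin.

Part | A | x̄ᵢ | ȳᵢ | A·x̄ᵢ | A·ȳᵢ
rectangular body | 6800.00 | 40.00 | 42.50 | 272000.00 | 289000.00
semicircular end | 2837.25 | 98.04 | 42.50 | 278157.15 | 120583.16
Σ | 9637.25 |  |  | 550157.15 | 409583.16
x_c = 550157.15 / 9637.25 = 57.09 cm
y_c = 409583.16 / 9637.25 = 42.50 cm

x_c = 57.09 cm, y_c = 42.50 cm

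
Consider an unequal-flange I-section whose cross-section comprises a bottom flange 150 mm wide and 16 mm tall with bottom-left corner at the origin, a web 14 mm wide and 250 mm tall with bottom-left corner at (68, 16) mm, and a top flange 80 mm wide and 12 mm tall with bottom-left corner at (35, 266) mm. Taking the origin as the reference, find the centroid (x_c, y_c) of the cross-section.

Part | A | x̄ᵢ | ȳᵢ | A·x̄ᵢ | A·ȳᵢ
bottom flange | 2400.00 | 75.00 | 8.00 | 180000.00 | 19200.00
web | 3500.00 | 75.00 | 141.00 | 262500.00 | 493500.00
top flange | 960.00 | 75.00 | 272.00 | 72000.00 | 261120.00
Σ | 6860.00 |  |  | 514500.00 | 773820.00
x_c = 514500.00 / 6860.00 = 75.00 mm
y_c = 773820.00 / 6860.00 = 112.80 mm

x_c = 75.00 mm, y_c = 112.80 mm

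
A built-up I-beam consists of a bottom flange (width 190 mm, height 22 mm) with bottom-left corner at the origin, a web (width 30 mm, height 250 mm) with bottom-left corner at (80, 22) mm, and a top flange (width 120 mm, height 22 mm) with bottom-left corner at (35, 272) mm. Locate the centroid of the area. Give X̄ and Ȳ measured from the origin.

bottom flange: A = 190 × 22 = 4180.00, centroid at (95.00, 11.00).
web: A = 30 × 250 = 7500.00, centroid at (95.00, 147.00).
top flange: A = 120 × 22 = 2640.00, centroid at (95.00, 283.00).
ΣA = 14320.00 mm²
ΣAX̄ = (4180.00)(95.00) + (7500.00)(95.00) + (2640.00)(95.00) = 1360400.00 mm³
ΣAȲ = (4180.00)(11.00) + (7500.00)(147.00) + (2640.00)(283.00) = 1895600.00 mm³
X̄ = 1360400.00 / 14320.00 = 95.00 mm
Ȳ = 1895600.00 / 14320.00 = 132.37 mm

X̄ = 95.00 mm, Ȳ = 132.37 mm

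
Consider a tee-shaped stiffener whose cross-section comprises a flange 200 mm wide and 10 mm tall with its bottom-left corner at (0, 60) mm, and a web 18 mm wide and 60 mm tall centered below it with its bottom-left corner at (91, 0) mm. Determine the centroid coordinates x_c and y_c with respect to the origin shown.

x_c = 100.00 mm, y_c = 52.73 mm

Part | A | x̄ᵢ | ȳᵢ | A·x̄ᵢ | A·ȳᵢ
web | 1080.00 | 100.00 | 30.00 | 108000.00 | 32400.00
flange | 2000.00 | 100.00 | 65.00 | 200000.00 | 130000.00
Σ | 3080.00 |  |  | 308000.00 | 162400.00
x_c = 308000.00 / 3080.00 = 100.00 mm
y_c = 162400.00 / 3080.00 = 52.73 mm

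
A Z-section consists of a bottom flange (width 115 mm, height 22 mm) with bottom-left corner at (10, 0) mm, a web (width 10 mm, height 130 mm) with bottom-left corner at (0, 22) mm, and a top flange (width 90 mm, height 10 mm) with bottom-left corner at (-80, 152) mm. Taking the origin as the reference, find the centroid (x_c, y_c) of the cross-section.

Part | A | x̄ᵢ | ȳᵢ | A·x̄ᵢ | A·ȳᵢ
bottom flange | 2530.00 | 67.50 | 11.00 | 170775.00 | 27830.00
web | 1300.00 | 5.00 | 87.00 | 6500.00 | 113100.00
top flange | 900.00 | -35.00 | 157.00 | -31500.00 | 141300.00
Σ | 4730.00 |  |  | 145775.00 | 282230.00
x_c = 145775.00 / 4730.00 = 30.82 mm
y_c = 282230.00 / 4730.00 = 59.67 mm

x_c = 30.82 mm, y_c = 59.67 mm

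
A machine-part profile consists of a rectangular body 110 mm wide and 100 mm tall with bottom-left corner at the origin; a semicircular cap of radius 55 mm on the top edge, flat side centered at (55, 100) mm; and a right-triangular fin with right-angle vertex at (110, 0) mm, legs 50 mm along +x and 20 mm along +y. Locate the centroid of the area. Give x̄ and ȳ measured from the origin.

rectangular body: A = 110 × 100 = 11000.00, centroid at (55.00, 50.00).
semicircular top: A = ½π·55² = 4751.66, centroid at (55.00, 123.34).
triangular fin: A = ½·50·20 = 500.00, centroid at (126.67, 6.67).
ΣA = 16251.66 mm², ΣAx̄ = 929674.57 mm³, ΣAȳ = 1139415.89 mm³.
x̄ = 929674.57/16251.66 = 57.20 mm; ȳ = 1139415.89/16251.66 = 70.11 mm.

x̄ = 57.20 mm, ȳ = 70.11 mm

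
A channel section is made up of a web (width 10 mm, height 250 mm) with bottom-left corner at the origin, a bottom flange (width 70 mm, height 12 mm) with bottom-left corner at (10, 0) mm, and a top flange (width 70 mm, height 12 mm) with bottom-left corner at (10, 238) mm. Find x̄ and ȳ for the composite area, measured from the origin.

Part | A | x̄ᵢ | ȳᵢ | A·x̄ᵢ | A·ȳᵢ
web | 2500.00 | 5.00 | 125.00 | 12500.00 | 312500.00
bottom flange | 840.00 | 45.00 | 6.00 | 37800.00 | 5040.00
top flange | 840.00 | 45.00 | 244.00 | 37800.00 | 204960.00
Σ | 4180.00 |  |  | 88100.00 | 522500.00
x̄ = 88100.00 / 4180.00 = 21.08 mm
ȳ = 522500.00 / 4180.00 = 125.00 mm

x̄ = 21.08 mm, ȳ = 125.00 mm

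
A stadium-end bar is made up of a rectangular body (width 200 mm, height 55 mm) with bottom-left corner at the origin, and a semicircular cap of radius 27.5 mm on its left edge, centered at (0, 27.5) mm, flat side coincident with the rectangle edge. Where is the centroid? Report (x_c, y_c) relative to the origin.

rectangular body: A = 200 × 55 = 11000.00, centroid at (100.00, 27.50).
semicircular end: A = ½π·27.5² = 1187.91, centroid at (-11.67, 27.50).
ΣA = 12187.91 mm², ΣAx_c = 1086135.42 mm³, ΣAy_c = 335167.65 mm³.
x_c = 1086135.42/12187.91 = 89.12 mm; y_c = 335167.65/12187.91 = 27.50 mm.

x_c = 89.12 mm, y_c = 27.50 mm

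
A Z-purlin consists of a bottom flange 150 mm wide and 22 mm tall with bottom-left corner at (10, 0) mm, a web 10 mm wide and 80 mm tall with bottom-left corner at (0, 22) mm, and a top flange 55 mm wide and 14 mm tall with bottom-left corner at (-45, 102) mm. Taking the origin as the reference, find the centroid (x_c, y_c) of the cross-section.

bottom flange: A = 150 × 22 = 3300.00, centroid at (85.00, 11.00).
web: A = 10 × 80 = 800.00, centroid at (5.00, 62.00).
top flange: A = 55 × 14 = 770.00, centroid at (-17.50, 109.00).
ΣA = 4870.00 mm², ΣAx_c = 271025.00 mm³, ΣAy_c = 169830.00 mm³.
x_c = 271025.00/4870.00 = 55.65 mm; y_c = 169830.00/4870.00 = 34.87 mm.

x_c = 55.65 mm, y_c = 34.87 mm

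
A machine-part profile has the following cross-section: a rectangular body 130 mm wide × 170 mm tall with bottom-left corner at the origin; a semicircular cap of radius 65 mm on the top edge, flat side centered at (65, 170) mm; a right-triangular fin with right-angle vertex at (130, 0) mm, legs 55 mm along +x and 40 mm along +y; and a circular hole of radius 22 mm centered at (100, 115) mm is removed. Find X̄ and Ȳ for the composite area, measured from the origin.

rectangular body: A = 130 × 170 = 22100.00, centroid at (65.00, 85.00).
semicircular top: A = ½π·65² = 6636.61, centroid at (65.00, 197.59).
triangular fin: A = ½·55·40 = 1100.00, centroid at (148.33, 13.33).
hole: A = −π·22² = -1520.53, centroid at (100.00, 115.00).
ΣA = 28316.08 mm²
ΣAX̄ = (22100.00)(65.00) + (6636.61)(65.00) + (1100.00)(148.33) + (-1520.53)(100.00) = 1878993.52 mm³
ΣAȲ = (22100.00)(85.00) + (6636.61)(197.59) + (1100.00)(13.33) + (-1520.53)(115.00) = 3029613.41 mm³
X̄ = 1878993.52 / 28316.08 = 66.36 mm
Ȳ = 3029613.41 / 28316.08 = 106.99 mm

X̄ = 66.36 mm, Ȳ = 106.99 mm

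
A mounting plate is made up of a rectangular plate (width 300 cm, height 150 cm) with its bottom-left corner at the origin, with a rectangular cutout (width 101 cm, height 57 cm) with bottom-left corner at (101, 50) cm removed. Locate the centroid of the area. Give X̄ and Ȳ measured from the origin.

Part | A | x̄ᵢ | ȳᵢ | A·x̄ᵢ | A·ȳᵢ
plate | 45000.00 | 150.00 | 75.00 | 6750000.00 | 3375000.00
hole | -5757.00 | 151.50 | 78.50 | -872185.50 | -451924.50
Σ | 39243.00 |  |  | 5877814.50 | 2923075.50
X̄ = 5877814.50 / 39243.00 = 149.78 cm
Ȳ = 2923075.50 / 39243.00 = 74.49 cm

X̄ = 149.78 cm, Ȳ = 74.49 cm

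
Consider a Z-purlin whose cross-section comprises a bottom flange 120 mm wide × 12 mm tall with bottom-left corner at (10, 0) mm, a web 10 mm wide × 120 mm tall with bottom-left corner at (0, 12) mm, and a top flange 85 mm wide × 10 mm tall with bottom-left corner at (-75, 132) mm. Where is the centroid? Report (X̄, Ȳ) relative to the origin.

bottom flange: A = 120 × 12 = 1440.00, centroid at (70.00, 6.00).
web: A = 10 × 120 = 1200.00, centroid at (5.00, 72.00).
top flange: A = 85 × 10 = 850.00, centroid at (-32.50, 137.00).
ΣA = 3490.00 mm²
ΣAX̄ = (1440.00)(70.00) + (1200.00)(5.00) + (850.00)(-32.50) = 79175.00 mm³
ΣAȲ = (1440.00)(6.00) + (1200.00)(72.00) + (850.00)(137.00) = 211490.00 mm³
X̄ = 79175.00 / 3490.00 = 22.69 mm
Ȳ = 211490.00 / 3490.00 = 60.60 mm

X̄ = 22.69 mm, Ȳ = 60.60 mm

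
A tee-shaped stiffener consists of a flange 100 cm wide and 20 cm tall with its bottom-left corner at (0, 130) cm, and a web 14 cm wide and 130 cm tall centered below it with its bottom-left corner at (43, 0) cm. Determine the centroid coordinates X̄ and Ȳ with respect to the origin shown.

web: A = 14 × 130 = 1820.00, centroid at (50.00, 65.00).
flange: A = 100 × 20 = 2000.00, centroid at (50.00, 140.00).
ΣA = 3820.00 cm², ΣAX̄ = 191000.00 cm³, ΣAȲ = 398300.00 cm³.
X̄ = 191000.00/3820.00 = 50.00 cm; Ȳ = 398300.00/3820.00 = 104.27 cm.

X̄ = 50.00 cm, Ȳ = 104.27 cm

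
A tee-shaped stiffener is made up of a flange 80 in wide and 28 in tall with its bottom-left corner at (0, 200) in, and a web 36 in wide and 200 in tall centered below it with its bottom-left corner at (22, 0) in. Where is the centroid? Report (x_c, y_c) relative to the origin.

x_c = 40.00 in, y_c = 127.05 in

Part | A | x̄ᵢ | ȳᵢ | A·x̄ᵢ | A·ȳᵢ
web | 7200.00 | 40.00 | 100.00 | 288000.00 | 720000.00
flange | 2240.00 | 40.00 | 214.00 | 89600.00 | 479360.00
Σ | 9440.00 |  |  | 377600.00 | 1199360.00
x_c = 377600.00 / 9440.00 = 40.00 in
y_c = 1199360.00 / 9440.00 = 127.05 in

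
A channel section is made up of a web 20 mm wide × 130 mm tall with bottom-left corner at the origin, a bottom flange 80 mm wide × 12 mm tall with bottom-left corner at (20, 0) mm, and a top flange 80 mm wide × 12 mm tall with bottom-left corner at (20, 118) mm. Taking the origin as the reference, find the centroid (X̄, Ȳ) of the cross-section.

X̄ = 31.24 mm, Ȳ = 65.00 mm

Part | A | x̄ᵢ | ȳᵢ | A·x̄ᵢ | A·ȳᵢ
web | 2600.00 | 10.00 | 65.00 | 26000.00 | 169000.00
bottom flange | 960.00 | 60.00 | 6.00 | 57600.00 | 5760.00
top flange | 960.00 | 60.00 | 124.00 | 57600.00 | 119040.00
Σ | 4520.00 |  |  | 141200.00 | 293800.00
X̄ = 141200.00 / 4520.00 = 31.24 mm
Ȳ = 293800.00 / 4520.00 = 65.00 mm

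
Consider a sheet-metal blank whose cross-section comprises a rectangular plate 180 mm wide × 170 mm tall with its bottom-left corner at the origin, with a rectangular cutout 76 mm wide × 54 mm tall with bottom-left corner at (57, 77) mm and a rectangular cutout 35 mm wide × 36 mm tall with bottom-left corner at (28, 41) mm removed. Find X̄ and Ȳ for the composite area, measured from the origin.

plate: A = 180 × 170 = 30600.00, centroid at (90.00, 85.00).
hole 1: A = −(76 × 54) = -4104.00, centroid at (95.00, 104.00).
hole 2: A = −(35 × 36) = -1260.00, centroid at (45.50, 59.00).
ΣA = 25236.00 mm², ΣAX̄ = 2306790.00 mm³, ΣAȲ = 2099844.00 mm³.
X̄ = 2306790.00/25236.00 = 91.41 mm; Ȳ = 2099844.00/25236.00 = 83.21 mm.

X̄ = 91.41 mm, Ȳ = 83.21 mm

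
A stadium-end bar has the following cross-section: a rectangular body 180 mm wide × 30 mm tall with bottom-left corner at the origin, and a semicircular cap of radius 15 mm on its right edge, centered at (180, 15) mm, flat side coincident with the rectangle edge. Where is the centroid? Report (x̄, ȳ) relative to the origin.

rectangular body: A = 180 × 30 = 5400.00, centroid at (90.00, 15.00).
semicircular end: A = ½π·15² = 353.43, centroid at (186.37, 15.00).
ΣA = 5753.43 mm², ΣAx̄ = 551867.25 mm³, ΣAȳ = 86301.44 mm³.
x̄ = 551867.25/5753.43 = 95.92 mm; ȳ = 86301.44/5753.43 = 15.00 mm.

x̄ = 95.92 mm, ȳ = 15.00 mm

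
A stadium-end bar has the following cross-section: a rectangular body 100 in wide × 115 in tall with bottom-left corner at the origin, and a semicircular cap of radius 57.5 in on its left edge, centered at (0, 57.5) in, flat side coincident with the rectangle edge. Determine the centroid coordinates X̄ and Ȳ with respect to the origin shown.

rectangular body: A = 100 × 115 = 11500.00, centroid at (50.00, 57.50).
semicircular end: A = ½π·57.5² = 5193.45, centroid at (-24.40, 57.50).
ΣA = 16693.45 in²
ΣAX̄ = (11500.00)(50.00) + (5193.45)(-24.40) = 448260.42 in³
ΣAȲ = (11500.00)(57.50) + (5193.45)(57.50) = 959873.11 in³
X̄ = 448260.42 / 16693.45 = 26.85 in
Ȳ = 959873.11 / 16693.45 = 57.50 in

X̄ = 26.85 in, Ȳ = 57.50 in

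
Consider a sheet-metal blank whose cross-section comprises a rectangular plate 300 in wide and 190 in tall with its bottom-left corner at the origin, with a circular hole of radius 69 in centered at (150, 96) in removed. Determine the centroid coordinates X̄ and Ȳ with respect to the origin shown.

plate: A = 300 × 190 = 57000.00, centroid at (150.00, 95.00).
hole: A = −π·69² = -14957.12, centroid at (150.00, 96.00).
ΣA = 42042.88 in²
ΣAX̄ = (57000.00)(150.00) + (-14957.12)(150.00) = 6306431.61 in³
ΣAȲ = (57000.00)(95.00) + (-14957.12)(96.00) = 3979116.23 in³
X̄ = 6306431.61 / 42042.88 = 150.00 in
Ȳ = 3979116.23 / 42042.88 = 94.64 in

X̄ = 150.00 in, Ȳ = 94.64 in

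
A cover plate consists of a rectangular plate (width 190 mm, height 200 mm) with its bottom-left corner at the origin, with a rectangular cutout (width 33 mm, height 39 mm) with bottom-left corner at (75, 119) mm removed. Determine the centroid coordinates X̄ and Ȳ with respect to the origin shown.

X̄ = 95.12 mm, Ȳ = 98.65 mm

plate: A = 190 × 200 = 38000.00, centroid at (95.00, 100.00).
hole: A = −(33 × 39) = -1287.00, centroid at (91.50, 138.50).
ΣA = 36713.00 mm², ΣAX̄ = 3492239.50 mm³, ΣAȲ = 3621750.50 mm³.
X̄ = 3492239.50/36713.00 = 95.12 mm; Ȳ = 3621750.50/36713.00 = 98.65 mm.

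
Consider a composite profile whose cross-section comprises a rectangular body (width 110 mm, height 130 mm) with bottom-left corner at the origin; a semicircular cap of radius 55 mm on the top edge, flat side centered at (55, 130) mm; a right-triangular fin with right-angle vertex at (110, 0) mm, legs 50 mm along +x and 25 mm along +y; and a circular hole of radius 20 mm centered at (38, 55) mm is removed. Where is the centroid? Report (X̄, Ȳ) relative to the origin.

X̄ = 58.59 mm, Ȳ = 86.55 mm

rectangular body: A = 110 × 130 = 14300.00, centroid at (55.00, 65.00).
semicircular top: A = ½π·55² = 4751.66, centroid at (55.00, 153.34).
triangular fin: A = ½·50·25 = 625.00, centroid at (126.67, 8.33).
hole: A = −π·20² = -1256.64, centroid at (38.00, 55.00).
ΣA = 18420.02 mm²
ΣAX̄ = (14300.00)(55.00) + (4751.66)(55.00) + (625.00)(126.67) + (-1256.64)(38.00) = 1079255.70 mm³
ΣAȲ = (14300.00)(65.00) + (4751.66)(153.34) + (625.00)(8.33) + (-1256.64)(55.00) = 1594225.62 mm³
X̄ = 1079255.70 / 18420.02 = 58.59 mm
Ȳ = 1594225.62 / 18420.02 = 86.55 mm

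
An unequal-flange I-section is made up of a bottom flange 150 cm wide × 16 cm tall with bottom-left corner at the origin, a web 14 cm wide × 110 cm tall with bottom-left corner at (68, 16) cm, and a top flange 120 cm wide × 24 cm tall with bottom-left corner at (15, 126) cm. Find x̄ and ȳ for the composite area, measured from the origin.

x̄ = 75.00 cm, ȳ = 77.12 cm

bottom flange: A = 150 × 16 = 2400.00, centroid at (75.00, 8.00).
web: A = 14 × 110 = 1540.00, centroid at (75.00, 71.00).
top flange: A = 120 × 24 = 2880.00, centroid at (75.00, 138.00).
ΣA = 6820.00 cm²
ΣAx̄ = (2400.00)(75.00) + (1540.00)(75.00) + (2880.00)(75.00) = 511500.00 cm³
ΣAȳ = (2400.00)(8.00) + (1540.00)(71.00) + (2880.00)(138.00) = 525980.00 cm³
x̄ = 511500.00 / 6820.00 = 75.00 cm
ȳ = 525980.00 / 6820.00 = 77.12 cm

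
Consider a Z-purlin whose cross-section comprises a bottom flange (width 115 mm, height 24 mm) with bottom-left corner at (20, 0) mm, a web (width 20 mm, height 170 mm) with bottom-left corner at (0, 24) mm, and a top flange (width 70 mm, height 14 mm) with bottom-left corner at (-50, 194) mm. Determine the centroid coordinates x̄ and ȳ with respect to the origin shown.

x̄ = 32.66 mm, ȳ = 84.13 mm

bottom flange: A = 115 × 24 = 2760.00, centroid at (77.50, 12.00).
web: A = 20 × 170 = 3400.00, centroid at (10.00, 109.00).
top flange: A = 70 × 14 = 980.00, centroid at (-15.00, 201.00).
ΣA = 7140.00 mm², ΣAx̄ = 233200.00 mm³, ΣAȳ = 600700.00 mm³.
x̄ = 233200.00/7140.00 = 32.66 mm; ȳ = 600700.00/7140.00 = 84.13 mm.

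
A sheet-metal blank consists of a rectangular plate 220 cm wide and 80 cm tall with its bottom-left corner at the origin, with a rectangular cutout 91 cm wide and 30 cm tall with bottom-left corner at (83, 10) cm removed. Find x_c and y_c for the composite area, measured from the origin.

x_c = 106.60 cm, y_c = 42.75 cm

plate: A = 220 × 80 = 17600.00, centroid at (110.00, 40.00).
hole: A = −(91 × 30) = -2730.00, centroid at (128.50, 25.00).
ΣA = 14870.00 cm², ΣAx_c = 1585195.00 cm³, ΣAy_c = 635750.00 cm³.
x_c = 1585195.00/14870.00 = 106.60 cm; y_c = 635750.00/14870.00 = 42.75 cm.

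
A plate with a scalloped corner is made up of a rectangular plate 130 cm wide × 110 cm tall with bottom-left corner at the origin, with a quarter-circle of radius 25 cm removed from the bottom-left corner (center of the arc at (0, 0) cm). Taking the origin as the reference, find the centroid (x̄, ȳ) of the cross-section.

x̄ = 66.93 cm, ȳ = 56.58 cm

Part | A | x̄ᵢ | ȳᵢ | A·x̄ᵢ | A·ȳᵢ
plate | 14300.00 | 65.00 | 55.00 | 929500.00 | 786500.00
removed quarter-circle | -490.87 | 10.61 | 10.61 | -5208.33 | -5208.33
Σ | 13809.13 |  |  | 924291.67 | 781291.67
x̄ = 924291.67 / 13809.13 = 66.93 cm
ȳ = 781291.67 / 13809.13 = 56.58 cm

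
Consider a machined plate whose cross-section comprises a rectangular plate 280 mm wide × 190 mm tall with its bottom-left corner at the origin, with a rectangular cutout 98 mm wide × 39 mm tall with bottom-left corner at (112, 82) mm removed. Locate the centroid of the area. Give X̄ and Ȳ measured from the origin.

X̄ = 138.37 mm, Ȳ = 94.50 mm

plate: A = 280 × 190 = 53200.00, centroid at (140.00, 95.00).
hole: A = −(98 × 39) = -3822.00, centroid at (161.00, 101.50).
ΣA = 49378.00 mm², ΣAX̄ = 6832658.00 mm³, ΣAȲ = 4666067.00 mm³.
X̄ = 6832658.00/49378.00 = 138.37 mm; Ȳ = 4666067.00/49378.00 = 94.50 mm.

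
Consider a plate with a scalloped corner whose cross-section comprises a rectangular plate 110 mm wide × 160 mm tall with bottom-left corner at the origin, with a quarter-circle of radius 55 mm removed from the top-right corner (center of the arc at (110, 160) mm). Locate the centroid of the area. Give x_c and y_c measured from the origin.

x_c = 50.06 mm, y_c = 71.16 mm

plate: A = 110 × 160 = 17600.00, centroid at (55.00, 80.00).
removed quarter-circle: A = −¼π·55² = -2375.83, centroid at (86.66, 136.66).
ΣA = 15224.17 mm²
ΣAx_c = (17600.00)(55.00) + (-2375.83)(86.66) = 762117.09 mm³
ΣAy_c = (17600.00)(80.00) + (-2375.83)(136.66) = 1083325.62 mm³
x_c = 762117.09 / 15224.17 = 50.06 mm
y_c = 1083325.62 / 15224.17 = 71.16 mm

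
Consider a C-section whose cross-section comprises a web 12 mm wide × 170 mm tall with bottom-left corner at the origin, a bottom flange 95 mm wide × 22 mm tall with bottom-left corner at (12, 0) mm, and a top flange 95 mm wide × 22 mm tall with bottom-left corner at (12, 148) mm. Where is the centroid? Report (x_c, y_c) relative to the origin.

x_c = 41.95 mm, y_c = 85.00 mm

web: A = 12 × 170 = 2040.00, centroid at (6.00, 85.00).
bottom flange: A = 95 × 22 = 2090.00, centroid at (59.50, 11.00).
top flange: A = 95 × 22 = 2090.00, centroid at (59.50, 159.00).
ΣA = 6220.00 mm², ΣAx_c = 260950.00 mm³, ΣAy_c = 528700.00 mm³.
x_c = 260950.00/6220.00 = 41.95 mm; y_c = 528700.00/6220.00 = 85.00 mm.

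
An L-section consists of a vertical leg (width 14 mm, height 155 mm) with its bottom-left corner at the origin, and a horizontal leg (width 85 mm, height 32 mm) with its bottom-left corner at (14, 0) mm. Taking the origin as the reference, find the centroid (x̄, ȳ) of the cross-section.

Part | A | x̄ᵢ | ȳᵢ | A·x̄ᵢ | A·ȳᵢ
vertical leg | 2170.00 | 7.00 | 77.50 | 15190.00 | 168175.00
horizontal leg | 2720.00 | 56.50 | 16.00 | 153680.00 | 43520.00
Σ | 4890.00 |  |  | 168870.00 | 211695.00
x̄ = 168870.00 / 4890.00 = 34.53 mm
ȳ = 211695.00 / 4890.00 = 43.29 mm

x̄ = 34.53 mm, ȳ = 43.29 mm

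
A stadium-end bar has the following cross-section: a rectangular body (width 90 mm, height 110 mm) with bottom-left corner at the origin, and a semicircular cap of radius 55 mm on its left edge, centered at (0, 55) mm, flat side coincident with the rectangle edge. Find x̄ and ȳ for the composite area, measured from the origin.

rectangular body: A = 90 × 110 = 9900.00, centroid at (45.00, 55.00).
semicircular end: A = ½π·55² = 4751.66, centroid at (-23.34, 55.00).
ΣA = 14651.66 mm², ΣAx̄ = 334583.33 mm³, ΣAȳ = 805841.24 mm³.
x̄ = 334583.33/14651.66 = 22.84 mm; ȳ = 805841.24/14651.66 = 55.00 mm.

x̄ = 22.84 mm, ȳ = 55.00 mm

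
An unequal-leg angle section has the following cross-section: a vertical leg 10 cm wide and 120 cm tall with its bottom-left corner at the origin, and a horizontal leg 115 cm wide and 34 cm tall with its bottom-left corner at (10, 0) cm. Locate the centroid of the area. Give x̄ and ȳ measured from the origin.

vertical leg: A = 10 × 120 = 1200.00, centroid at (5.00, 60.00).
horizontal leg: A = 115 × 34 = 3910.00, centroid at (67.50, 17.00).
ΣA = 5110.00 cm², ΣAx̄ = 269925.00 cm³, ΣAȳ = 138470.00 cm³.
x̄ = 269925.00/5110.00 = 52.82 cm; ȳ = 138470.00/5110.00 = 27.10 cm.

x̄ = 52.82 cm, ȳ = 27.10 cm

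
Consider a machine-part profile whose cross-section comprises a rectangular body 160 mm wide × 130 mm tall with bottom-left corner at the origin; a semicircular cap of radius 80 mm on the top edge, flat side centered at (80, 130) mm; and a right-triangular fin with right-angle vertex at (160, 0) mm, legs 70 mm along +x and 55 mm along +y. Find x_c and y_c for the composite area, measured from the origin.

x_c = 86.07 mm, y_c = 92.61 mm

Part | A | x̄ᵢ | ȳᵢ | A·x̄ᵢ | A·ȳᵢ
rectangular body | 20800.00 | 80.00 | 65.00 | 1664000.00 | 1352000.00
semicircular top | 10053.10 | 80.00 | 163.95 | 804247.72 | 1648235.88
triangular fin | 1925.00 | 183.33 | 18.33 | 352916.67 | 35291.67
Σ | 32778.10 |  |  | 2821164.39 | 3035527.54
x_c = 2821164.39 / 32778.10 = 86.07 mm
y_c = 3035527.54 / 32778.10 = 92.61 mm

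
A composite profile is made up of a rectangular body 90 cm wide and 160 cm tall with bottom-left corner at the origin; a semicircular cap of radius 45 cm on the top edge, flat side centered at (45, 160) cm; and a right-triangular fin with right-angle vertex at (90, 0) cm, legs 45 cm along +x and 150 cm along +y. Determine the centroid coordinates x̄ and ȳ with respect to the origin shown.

x̄ = 54.66 cm, ȳ = 90.21 cm

rectangular body: A = 90 × 160 = 14400.00, centroid at (45.00, 80.00).
semicircular top: A = ½π·45² = 3180.86, centroid at (45.00, 179.10).
triangular fin: A = ½·45·150 = 3375.00, centroid at (105.00, 50.00).
ΣA = 20955.86 cm²
ΣAx̄ = (14400.00)(45.00) + (3180.86)(45.00) + (3375.00)(105.00) = 1145513.82 cm³
ΣAȳ = (14400.00)(80.00) + (3180.86)(179.10) + (3375.00)(50.00) = 1890438.01 cm³
x̄ = 1145513.82 / 20955.86 = 54.66 cm
ȳ = 1890438.01 / 20955.86 = 90.21 cm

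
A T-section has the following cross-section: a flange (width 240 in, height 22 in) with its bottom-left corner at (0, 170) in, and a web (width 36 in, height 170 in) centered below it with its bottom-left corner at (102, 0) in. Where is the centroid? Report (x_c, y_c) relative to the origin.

Part | A | x̄ᵢ | ȳᵢ | A·x̄ᵢ | A·ȳᵢ
web | 6120.00 | 120.00 | 85.00 | 734400.00 | 520200.00
flange | 5280.00 | 120.00 | 181.00 | 633600.00 | 955680.00
Σ | 11400.00 |  |  | 1368000.00 | 1475880.00
x_c = 1368000.00 / 11400.00 = 120.00 in
y_c = 1475880.00 / 11400.00 = 129.46 in

x_c = 120.00 in, y_c = 129.46 in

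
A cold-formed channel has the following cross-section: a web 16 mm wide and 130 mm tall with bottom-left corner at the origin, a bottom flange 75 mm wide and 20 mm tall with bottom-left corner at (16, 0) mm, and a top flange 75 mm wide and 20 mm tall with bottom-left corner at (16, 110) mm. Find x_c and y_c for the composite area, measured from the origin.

web: A = 16 × 130 = 2080.00, centroid at (8.00, 65.00).
bottom flange: A = 75 × 20 = 1500.00, centroid at (53.50, 10.00).
top flange: A = 75 × 20 = 1500.00, centroid at (53.50, 120.00).
ΣA = 5080.00 mm²
ΣAx_c = (2080.00)(8.00) + (1500.00)(53.50) + (1500.00)(53.50) = 177140.00 mm³
ΣAy_c = (2080.00)(65.00) + (1500.00)(10.00) + (1500.00)(120.00) = 330200.00 mm³
x_c = 177140.00 / 5080.00 = 34.87 mm
y_c = 330200.00 / 5080.00 = 65.00 mm

x_c = 34.87 mm, y_c = 65.00 mm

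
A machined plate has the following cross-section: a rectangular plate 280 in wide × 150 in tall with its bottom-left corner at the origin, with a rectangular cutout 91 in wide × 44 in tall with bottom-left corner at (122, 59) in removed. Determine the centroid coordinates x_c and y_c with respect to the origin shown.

x_c = 137.10 in, y_c = 74.37 in

plate: A = 280 × 150 = 42000.00, centroid at (140.00, 75.00).
hole: A = −(91 × 44) = -4004.00, centroid at (167.50, 81.00).
ΣA = 37996.00 in²
ΣAx_c = (42000.00)(140.00) + (-4004.00)(167.50) = 5209330.00 in³
ΣAy_c = (42000.00)(75.00) + (-4004.00)(81.00) = 2825676.00 in³
x_c = 5209330.00 / 37996.00 = 137.10 in
y_c = 2825676.00 / 37996.00 = 74.37 in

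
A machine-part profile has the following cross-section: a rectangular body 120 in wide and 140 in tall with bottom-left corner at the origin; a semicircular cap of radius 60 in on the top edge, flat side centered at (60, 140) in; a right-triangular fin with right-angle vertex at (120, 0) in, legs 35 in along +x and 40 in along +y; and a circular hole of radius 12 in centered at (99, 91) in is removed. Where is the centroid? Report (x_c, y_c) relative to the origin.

rectangular body: A = 120 × 140 = 16800.00, centroid at (60.00, 70.00).
semicircular top: A = ½π·60² = 5654.87, centroid at (60.00, 165.46).
triangular fin: A = ½·35·40 = 700.00, centroid at (131.67, 13.33).
hole: A = −π·12² = -452.39, centroid at (99.00, 91.00).
ΣA = 22702.48 in²
ΣAx_c = (16800.00)(60.00) + (5654.87)(60.00) + (700.00)(131.67) + (-452.39)(99.00) = 1394672.13 in³
ΣAy_c = (16800.00)(70.00) + (5654.87)(165.46) + (700.00)(13.33) + (-452.39)(91.00) = 2079847.25 in³
x_c = 1394672.13 / 22702.48 = 61.43 in
y_c = 2079847.25 / 22702.48 = 91.61 in

x_c = 61.43 in, y_c = 91.61 in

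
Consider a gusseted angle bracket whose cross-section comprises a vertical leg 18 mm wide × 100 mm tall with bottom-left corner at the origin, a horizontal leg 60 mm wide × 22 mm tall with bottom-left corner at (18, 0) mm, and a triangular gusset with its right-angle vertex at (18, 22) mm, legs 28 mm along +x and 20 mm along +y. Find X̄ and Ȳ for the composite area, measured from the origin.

X̄ = 25.65 mm, Ȳ = 33.10 mm

Part | A | x̄ᵢ | ȳᵢ | A·x̄ᵢ | A·ȳᵢ
vertical leg | 1800.00 | 9.00 | 50.00 | 16200.00 | 90000.00
horizontal leg | 1320.00 | 48.00 | 11.00 | 63360.00 | 14520.00
gusset | 280.00 | 27.33 | 28.67 | 7653.33 | 8026.67
Σ | 3400.00 |  |  | 87213.33 | 112546.67
X̄ = 87213.33 / 3400.00 = 25.65 mm
Ȳ = 112546.67 / 3400.00 = 33.10 mm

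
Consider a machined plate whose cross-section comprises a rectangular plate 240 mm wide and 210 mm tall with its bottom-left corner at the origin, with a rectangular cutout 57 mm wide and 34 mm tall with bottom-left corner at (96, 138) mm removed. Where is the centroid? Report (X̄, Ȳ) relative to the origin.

plate: A = 240 × 210 = 50400.00, centroid at (120.00, 105.00).
hole: A = −(57 × 34) = -1938.00, centroid at (124.50, 155.00).
ΣA = 48462.00 mm²
ΣAX̄ = (50400.00)(120.00) + (-1938.00)(124.50) = 5806719.00 mm³
ΣAȲ = (50400.00)(105.00) + (-1938.00)(155.00) = 4991610.00 mm³
X̄ = 5806719.00 / 48462.00 = 119.82 mm
Ȳ = 4991610.00 / 48462.00 = 103.00 mm

X̄ = 119.82 mm, Ȳ = 103.00 mm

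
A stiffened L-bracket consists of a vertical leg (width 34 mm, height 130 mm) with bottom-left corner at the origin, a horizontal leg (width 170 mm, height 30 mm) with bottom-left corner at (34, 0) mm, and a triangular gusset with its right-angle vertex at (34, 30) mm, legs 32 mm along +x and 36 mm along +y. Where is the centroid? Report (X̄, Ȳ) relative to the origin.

vertical leg: A = 34 × 130 = 4420.00, centroid at (17.00, 65.00).
horizontal leg: A = 170 × 30 = 5100.00, centroid at (119.00, 15.00).
gusset: A = ½·32·36 = 576.00, centroid at (44.67, 42.00).
ΣA = 10096.00 mm²
ΣAX̄ = (4420.00)(17.00) + (5100.00)(119.00) + (576.00)(44.67) = 707768.00 mm³
ΣAȲ = (4420.00)(65.00) + (5100.00)(15.00) + (576.00)(42.00) = 387992.00 mm³
X̄ = 707768.00 / 10096.00 = 70.10 mm
Ȳ = 387992.00 / 10096.00 = 38.43 mm

X̄ = 70.10 mm, Ȳ = 38.43 mm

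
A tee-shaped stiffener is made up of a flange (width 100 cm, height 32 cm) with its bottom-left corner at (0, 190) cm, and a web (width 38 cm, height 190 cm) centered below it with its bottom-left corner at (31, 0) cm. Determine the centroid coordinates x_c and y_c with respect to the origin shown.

web: A = 38 × 190 = 7220.00, centroid at (50.00, 95.00).
flange: A = 100 × 32 = 3200.00, centroid at (50.00, 206.00).
ΣA = 10420.00 cm²
ΣAx_c = (7220.00)(50.00) + (3200.00)(50.00) = 521000.00 cm³
ΣAy_c = (7220.00)(95.00) + (3200.00)(206.00) = 1345100.00 cm³
x_c = 521000.00 / 10420.00 = 50.00 cm
y_c = 1345100.00 / 10420.00 = 129.09 cm

x_c = 50.00 cm, y_c = 129.09 cm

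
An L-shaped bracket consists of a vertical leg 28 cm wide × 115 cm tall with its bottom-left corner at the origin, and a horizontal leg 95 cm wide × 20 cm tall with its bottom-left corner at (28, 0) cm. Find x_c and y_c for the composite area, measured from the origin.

vertical leg: A = 28 × 115 = 3220.00, centroid at (14.00, 57.50).
horizontal leg: A = 95 × 20 = 1900.00, centroid at (75.50, 10.00).
ΣA = 5120.00 cm²
ΣAx_c = (3220.00)(14.00) + (1900.00)(75.50) = 188530.00 cm³
ΣAy_c = (3220.00)(57.50) + (1900.00)(10.00) = 204150.00 cm³
x_c = 188530.00 / 5120.00 = 36.82 cm
y_c = 204150.00 / 5120.00 = 39.87 cm

x_c = 36.82 cm, y_c = 39.87 cm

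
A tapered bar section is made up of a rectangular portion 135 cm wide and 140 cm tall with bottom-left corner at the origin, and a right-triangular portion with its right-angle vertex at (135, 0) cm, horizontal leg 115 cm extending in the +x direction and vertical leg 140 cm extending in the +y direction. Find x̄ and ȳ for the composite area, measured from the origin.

x̄ = 99.11 cm, ȳ = 63.03 cm

Part | A | x̄ᵢ | ȳᵢ | A·x̄ᵢ | A·ȳᵢ
rectangular portion | 18900.00 | 67.50 | 70.00 | 1275750.00 | 1323000.00
triangular portion | 8050.00 | 173.33 | 46.67 | 1395333.33 | 375666.67
Σ | 26950.00 |  |  | 2671083.33 | 1698666.67
x̄ = 2671083.33 / 26950.00 = 99.11 cm
ȳ = 1698666.67 / 26950.00 = 63.03 cm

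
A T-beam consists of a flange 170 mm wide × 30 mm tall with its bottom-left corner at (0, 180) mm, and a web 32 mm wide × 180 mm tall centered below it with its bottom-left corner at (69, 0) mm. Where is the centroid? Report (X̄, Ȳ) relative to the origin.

X̄ = 85.00 mm, Ȳ = 139.31 mm

web: A = 32 × 180 = 5760.00, centroid at (85.00, 90.00).
flange: A = 170 × 30 = 5100.00, centroid at (85.00, 195.00).
ΣA = 10860.00 mm²
ΣAX̄ = (5760.00)(85.00) + (5100.00)(85.00) = 923100.00 mm³
ΣAȲ = (5760.00)(90.00) + (5100.00)(195.00) = 1512900.00 mm³
X̄ = 923100.00 / 10860.00 = 85.00 mm
Ȳ = 1512900.00 / 10860.00 = 139.31 mm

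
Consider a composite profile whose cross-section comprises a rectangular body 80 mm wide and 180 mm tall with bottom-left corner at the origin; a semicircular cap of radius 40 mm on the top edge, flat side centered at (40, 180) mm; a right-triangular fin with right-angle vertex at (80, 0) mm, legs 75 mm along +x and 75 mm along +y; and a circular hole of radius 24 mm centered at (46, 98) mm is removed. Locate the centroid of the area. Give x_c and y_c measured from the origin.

x_c = 49.60 mm, y_c = 93.99 mm

rectangular body: A = 80 × 180 = 14400.00, centroid at (40.00, 90.00).
semicircular top: A = ½π·40² = 2513.27, centroid at (40.00, 196.98).
triangular fin: A = ½·75·75 = 2812.50, centroid at (105.00, 25.00).
hole: A = −π·24² = -1809.56, centroid at (46.00, 98.00).
ΣA = 17916.22 mm²
ΣAx_c = (14400.00)(40.00) + (2513.27)(40.00) + (2812.50)(105.00) + (-1809.56)(46.00) = 888603.83 mm³
ΣAy_c = (14400.00)(90.00) + (2513.27)(196.98) + (2812.50)(25.00) + (-1809.56)(98.00) = 1684031.89 mm³
x_c = 888603.83 / 17916.22 = 49.60 mm
y_c = 1684031.89 / 17916.22 = 93.99 mm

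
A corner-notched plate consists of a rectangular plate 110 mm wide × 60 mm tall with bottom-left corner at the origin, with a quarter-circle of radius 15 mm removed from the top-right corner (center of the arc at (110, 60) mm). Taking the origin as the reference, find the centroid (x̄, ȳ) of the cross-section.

Part | A | x̄ᵢ | ȳᵢ | A·x̄ᵢ | A·ȳᵢ
plate | 6600.00 | 55.00 | 30.00 | 363000.00 | 198000.00
removed quarter-circle | -176.71 | 103.63 | 53.63 | -18313.60 | -9477.88
Σ | 6423.29 |  |  | 344686.40 | 188522.12
x̄ = 344686.40 / 6423.29 = 53.66 mm
ȳ = 188522.12 / 6423.29 = 29.35 mm

x̄ = 53.66 mm, ȳ = 29.35 mm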